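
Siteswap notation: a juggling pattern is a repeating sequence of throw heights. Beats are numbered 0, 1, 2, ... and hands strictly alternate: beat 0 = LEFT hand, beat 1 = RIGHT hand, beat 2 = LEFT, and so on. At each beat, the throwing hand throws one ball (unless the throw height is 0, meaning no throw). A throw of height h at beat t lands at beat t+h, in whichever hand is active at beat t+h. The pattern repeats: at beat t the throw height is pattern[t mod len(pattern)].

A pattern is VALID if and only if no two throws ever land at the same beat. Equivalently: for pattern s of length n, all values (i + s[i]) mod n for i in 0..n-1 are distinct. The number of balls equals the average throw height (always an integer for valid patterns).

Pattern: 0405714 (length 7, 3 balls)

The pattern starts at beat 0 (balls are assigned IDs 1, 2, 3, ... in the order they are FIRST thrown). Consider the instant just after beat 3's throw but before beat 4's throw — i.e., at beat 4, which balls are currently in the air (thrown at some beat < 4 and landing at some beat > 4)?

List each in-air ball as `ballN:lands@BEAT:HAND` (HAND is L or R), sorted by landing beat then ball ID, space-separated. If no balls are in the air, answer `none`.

Beat 1 (R): throw ball1 h=4 -> lands@5:R; in-air after throw: [b1@5:R]
Beat 3 (R): throw ball2 h=5 -> lands@8:L; in-air after throw: [b1@5:R b2@8:L]
Beat 4 (L): throw ball3 h=7 -> lands@11:R; in-air after throw: [b1@5:R b2@8:L b3@11:R]

Answer: ball1:lands@5:R ball2:lands@8:L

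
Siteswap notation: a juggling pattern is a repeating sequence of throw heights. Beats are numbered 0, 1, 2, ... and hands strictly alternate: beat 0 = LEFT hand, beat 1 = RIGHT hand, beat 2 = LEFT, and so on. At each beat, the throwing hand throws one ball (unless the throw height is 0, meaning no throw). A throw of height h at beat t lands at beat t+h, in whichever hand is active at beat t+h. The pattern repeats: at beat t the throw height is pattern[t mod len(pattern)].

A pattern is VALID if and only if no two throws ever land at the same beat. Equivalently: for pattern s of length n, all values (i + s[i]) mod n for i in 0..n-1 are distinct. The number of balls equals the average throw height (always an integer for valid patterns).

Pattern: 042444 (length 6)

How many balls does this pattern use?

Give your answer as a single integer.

Answer: 3

Derivation:
Pattern = [0, 4, 2, 4, 4, 4], length n = 6
  position 0: throw height = 0, running sum = 0
  position 1: throw height = 4, running sum = 4
  position 2: throw height = 2, running sum = 6
  position 3: throw height = 4, running sum = 10
  position 4: throw height = 4, running sum = 14
  position 5: throw height = 4, running sum = 18
Total sum = 18; balls = sum / n = 18 / 6 = 3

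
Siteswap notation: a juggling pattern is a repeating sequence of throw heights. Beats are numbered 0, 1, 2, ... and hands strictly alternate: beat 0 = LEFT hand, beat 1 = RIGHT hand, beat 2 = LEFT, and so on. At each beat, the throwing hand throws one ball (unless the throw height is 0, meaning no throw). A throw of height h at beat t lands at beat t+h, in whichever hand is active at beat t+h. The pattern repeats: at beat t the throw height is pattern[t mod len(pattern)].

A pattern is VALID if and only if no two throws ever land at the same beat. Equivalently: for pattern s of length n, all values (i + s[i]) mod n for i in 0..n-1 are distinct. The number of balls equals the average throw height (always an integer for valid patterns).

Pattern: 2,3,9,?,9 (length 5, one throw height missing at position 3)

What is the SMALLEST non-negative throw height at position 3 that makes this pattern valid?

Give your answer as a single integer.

i=0: (0 + 2) mod 5 = 2
i=1: (1 + 3) mod 5 = 4
i=2: (2 + 9) mod 5 = 1
i=3: s[i]=? (unknown)
i=4: (4 + 9) mod 5 = 3
Known residues: [1, 2, 3, 4]; need a permutation of 0..4, so missing residue r = 0
Need (3 + s) mod 5 = 0; smallest s = (0 - 3) mod 5 = 2

Answer: 2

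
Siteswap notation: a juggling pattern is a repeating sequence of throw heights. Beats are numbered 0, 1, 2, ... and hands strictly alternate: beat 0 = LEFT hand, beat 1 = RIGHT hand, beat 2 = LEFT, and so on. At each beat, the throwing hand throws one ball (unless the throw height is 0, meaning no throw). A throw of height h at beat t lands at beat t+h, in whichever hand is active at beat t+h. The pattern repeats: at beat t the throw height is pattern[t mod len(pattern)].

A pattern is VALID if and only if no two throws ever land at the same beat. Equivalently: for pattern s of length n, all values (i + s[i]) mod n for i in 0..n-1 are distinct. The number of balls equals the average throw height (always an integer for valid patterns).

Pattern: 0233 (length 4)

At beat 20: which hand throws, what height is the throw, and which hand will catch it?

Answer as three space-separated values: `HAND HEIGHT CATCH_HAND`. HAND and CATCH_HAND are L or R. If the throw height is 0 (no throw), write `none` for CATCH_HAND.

Answer: L 0 none

Derivation:
Beat 20: 20 mod 2 = 0, so hand = L
Throw height = pattern[20 mod 4] = pattern[0] = 0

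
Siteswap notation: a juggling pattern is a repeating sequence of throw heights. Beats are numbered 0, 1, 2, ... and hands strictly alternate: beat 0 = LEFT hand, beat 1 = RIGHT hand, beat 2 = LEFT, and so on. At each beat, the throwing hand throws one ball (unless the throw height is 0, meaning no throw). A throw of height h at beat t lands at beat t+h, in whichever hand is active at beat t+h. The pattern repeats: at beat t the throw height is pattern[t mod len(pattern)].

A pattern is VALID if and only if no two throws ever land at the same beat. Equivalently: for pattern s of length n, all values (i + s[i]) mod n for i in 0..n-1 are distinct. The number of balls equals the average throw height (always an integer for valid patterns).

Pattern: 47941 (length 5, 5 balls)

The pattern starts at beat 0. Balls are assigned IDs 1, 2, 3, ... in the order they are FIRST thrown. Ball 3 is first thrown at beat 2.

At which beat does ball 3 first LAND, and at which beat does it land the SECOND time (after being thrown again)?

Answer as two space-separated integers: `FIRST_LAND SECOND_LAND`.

Beat 0 (L): throw ball1 h=4 -> lands@4:L; in-air after throw: [b1@4:L]
Beat 1 (R): throw ball2 h=7 -> lands@8:L; in-air after throw: [b1@4:L b2@8:L]
Beat 2 (L): throw ball3 h=9 -> lands@11:R; in-air after throw: [b1@4:L b2@8:L b3@11:R]
Beat 3 (R): throw ball4 h=4 -> lands@7:R; in-air after throw: [b1@4:L b4@7:R b2@8:L b3@11:R]
Beat 4 (L): throw ball1 h=1 -> lands@5:R; in-air after throw: [b1@5:R b4@7:R b2@8:L b3@11:R]
Beat 5 (R): throw ball1 h=4 -> lands@9:R; in-air after throw: [b4@7:R b2@8:L b1@9:R b3@11:R]
Beat 6 (L): throw ball5 h=7 -> lands@13:R; in-air after throw: [b4@7:R b2@8:L b1@9:R b3@11:R b5@13:R]
Beat 7 (R): throw ball4 h=9 -> lands@16:L; in-air after throw: [b2@8:L b1@9:R b3@11:R b5@13:R b4@16:L]
Beat 8 (L): throw ball2 h=4 -> lands@12:L; in-air after throw: [b1@9:R b3@11:R b2@12:L b5@13:R b4@16:L]
Beat 9 (R): throw ball1 h=1 -> lands@10:L; in-air after throw: [b1@10:L b3@11:R b2@12:L b5@13:R b4@16:L]
Beat 10 (L): throw ball1 h=4 -> lands@14:L; in-air after throw: [b3@11:R b2@12:L b5@13:R b1@14:L b4@16:L]
Beat 11 (R): throw ball3 h=7 -> lands@18:L; in-air after throw: [b2@12:L b5@13:R b1@14:L b4@16:L b3@18:L]
Beat 12 (L): throw ball2 h=9 -> lands@21:R; in-air after throw: [b5@13:R b1@14:L b4@16:L b3@18:L b2@21:R]
Ball 3: thrown@2 h=9 -> first land @11; rethrown@11 h=7 -> second land @18

Answer: 11 18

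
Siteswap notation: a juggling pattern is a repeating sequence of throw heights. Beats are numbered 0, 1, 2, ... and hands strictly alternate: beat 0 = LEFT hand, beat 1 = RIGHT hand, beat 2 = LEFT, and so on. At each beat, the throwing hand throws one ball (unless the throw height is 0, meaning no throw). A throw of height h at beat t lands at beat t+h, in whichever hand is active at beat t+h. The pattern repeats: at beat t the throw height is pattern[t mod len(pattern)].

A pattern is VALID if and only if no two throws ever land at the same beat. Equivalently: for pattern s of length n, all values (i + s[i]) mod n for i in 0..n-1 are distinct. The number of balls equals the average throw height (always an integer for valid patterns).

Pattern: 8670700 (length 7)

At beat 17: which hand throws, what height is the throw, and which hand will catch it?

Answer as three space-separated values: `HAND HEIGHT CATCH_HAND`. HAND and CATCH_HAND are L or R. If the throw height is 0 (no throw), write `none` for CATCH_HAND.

Beat 17: 17 mod 2 = 1, so hand = R
Throw height = pattern[17 mod 7] = pattern[3] = 0

Answer: R 0 none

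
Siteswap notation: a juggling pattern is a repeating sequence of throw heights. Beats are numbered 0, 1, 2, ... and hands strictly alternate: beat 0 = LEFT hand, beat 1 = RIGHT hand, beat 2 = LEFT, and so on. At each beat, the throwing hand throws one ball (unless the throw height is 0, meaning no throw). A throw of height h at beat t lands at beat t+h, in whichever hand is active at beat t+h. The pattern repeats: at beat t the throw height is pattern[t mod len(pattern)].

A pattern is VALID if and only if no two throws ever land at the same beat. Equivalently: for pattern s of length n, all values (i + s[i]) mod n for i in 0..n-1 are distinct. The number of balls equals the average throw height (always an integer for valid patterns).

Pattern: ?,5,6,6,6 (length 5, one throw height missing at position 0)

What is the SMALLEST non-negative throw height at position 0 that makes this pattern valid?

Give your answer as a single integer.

Answer: 2

Derivation:
i=0: s[i]=? (unknown)
i=1: (1 + 5) mod 5 = 1
i=2: (2 + 6) mod 5 = 3
i=3: (3 + 6) mod 5 = 4
i=4: (4 + 6) mod 5 = 0
Known residues: [0, 1, 3, 4]; need a permutation of 0..4, so missing residue r = 2
Need (0 + s) mod 5 = 2; smallest s = (2 - 0) mod 5 = 2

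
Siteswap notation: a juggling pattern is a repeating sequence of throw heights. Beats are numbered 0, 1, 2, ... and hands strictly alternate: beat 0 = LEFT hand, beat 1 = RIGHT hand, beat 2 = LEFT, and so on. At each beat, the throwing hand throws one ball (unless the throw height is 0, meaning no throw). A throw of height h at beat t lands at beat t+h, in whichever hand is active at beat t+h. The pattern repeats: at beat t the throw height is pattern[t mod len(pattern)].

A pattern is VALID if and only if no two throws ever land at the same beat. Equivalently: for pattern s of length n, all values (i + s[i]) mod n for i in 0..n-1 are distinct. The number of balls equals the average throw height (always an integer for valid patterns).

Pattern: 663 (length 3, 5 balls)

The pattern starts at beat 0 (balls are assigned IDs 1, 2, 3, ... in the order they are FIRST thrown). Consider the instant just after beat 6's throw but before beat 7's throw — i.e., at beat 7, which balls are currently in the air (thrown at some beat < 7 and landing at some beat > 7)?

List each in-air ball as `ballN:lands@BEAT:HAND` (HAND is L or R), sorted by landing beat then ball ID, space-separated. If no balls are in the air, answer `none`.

Beat 0 (L): throw ball1 h=6 -> lands@6:L; in-air after throw: [b1@6:L]
Beat 1 (R): throw ball2 h=6 -> lands@7:R; in-air after throw: [b1@6:L b2@7:R]
Beat 2 (L): throw ball3 h=3 -> lands@5:R; in-air after throw: [b3@5:R b1@6:L b2@7:R]
Beat 3 (R): throw ball4 h=6 -> lands@9:R; in-air after throw: [b3@5:R b1@6:L b2@7:R b4@9:R]
Beat 4 (L): throw ball5 h=6 -> lands@10:L; in-air after throw: [b3@5:R b1@6:L b2@7:R b4@9:R b5@10:L]
Beat 5 (R): throw ball3 h=3 -> lands@8:L; in-air after throw: [b1@6:L b2@7:R b3@8:L b4@9:R b5@10:L]
Beat 6 (L): throw ball1 h=6 -> lands@12:L; in-air after throw: [b2@7:R b3@8:L b4@9:R b5@10:L b1@12:L]
Beat 7 (R): throw ball2 h=6 -> lands@13:R; in-air after throw: [b3@8:L b4@9:R b5@10:L b1@12:L b2@13:R]

Answer: ball3:lands@8:L ball4:lands@9:R ball5:lands@10:L ball1:lands@12:L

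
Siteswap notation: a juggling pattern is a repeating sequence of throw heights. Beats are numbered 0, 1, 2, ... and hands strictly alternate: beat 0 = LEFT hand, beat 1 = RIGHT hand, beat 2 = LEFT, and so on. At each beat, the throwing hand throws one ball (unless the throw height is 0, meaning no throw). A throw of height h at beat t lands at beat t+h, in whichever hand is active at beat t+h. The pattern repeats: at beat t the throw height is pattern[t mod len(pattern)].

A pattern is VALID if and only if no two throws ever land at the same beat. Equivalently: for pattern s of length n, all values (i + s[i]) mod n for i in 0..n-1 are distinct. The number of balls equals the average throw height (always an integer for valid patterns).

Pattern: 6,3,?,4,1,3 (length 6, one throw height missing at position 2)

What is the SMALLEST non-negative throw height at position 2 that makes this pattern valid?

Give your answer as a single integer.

Answer: 1

Derivation:
i=0: (0 + 6) mod 6 = 0
i=1: (1 + 3) mod 6 = 4
i=2: s[i]=? (unknown)
i=3: (3 + 4) mod 6 = 1
i=4: (4 + 1) mod 6 = 5
i=5: (5 + 3) mod 6 = 2
Known residues: [0, 1, 2, 4, 5]; need a permutation of 0..5, so missing residue r = 3
Need (2 + s) mod 6 = 3; smallest s = (3 - 2) mod 6 = 1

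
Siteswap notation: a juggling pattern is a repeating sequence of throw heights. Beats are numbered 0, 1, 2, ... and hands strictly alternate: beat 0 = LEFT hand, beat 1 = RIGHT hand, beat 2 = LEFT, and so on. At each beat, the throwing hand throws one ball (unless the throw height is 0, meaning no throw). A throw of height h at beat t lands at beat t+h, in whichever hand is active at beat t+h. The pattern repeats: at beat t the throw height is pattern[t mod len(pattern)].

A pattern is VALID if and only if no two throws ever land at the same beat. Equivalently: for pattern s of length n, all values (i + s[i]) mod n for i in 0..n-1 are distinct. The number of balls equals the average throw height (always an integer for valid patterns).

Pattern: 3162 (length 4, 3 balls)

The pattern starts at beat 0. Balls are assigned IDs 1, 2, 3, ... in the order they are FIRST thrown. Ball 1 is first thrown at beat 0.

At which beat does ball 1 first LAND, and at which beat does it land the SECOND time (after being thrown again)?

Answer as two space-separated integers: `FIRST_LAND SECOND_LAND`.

Beat 0 (L): throw ball1 h=3 -> lands@3:R; in-air after throw: [b1@3:R]
Beat 1 (R): throw ball2 h=1 -> lands@2:L; in-air after throw: [b2@2:L b1@3:R]
Beat 2 (L): throw ball2 h=6 -> lands@8:L; in-air after throw: [b1@3:R b2@8:L]
Beat 3 (R): throw ball1 h=2 -> lands@5:R; in-air after throw: [b1@5:R b2@8:L]
Beat 4 (L): throw ball3 h=3 -> lands@7:R; in-air after throw: [b1@5:R b3@7:R b2@8:L]
Beat 5 (R): throw ball1 h=1 -> lands@6:L; in-air after throw: [b1@6:L b3@7:R b2@8:L]
Ball 1: thrown@0 h=3 -> first land @3; rethrown@3 h=2 -> second land @5

Answer: 3 5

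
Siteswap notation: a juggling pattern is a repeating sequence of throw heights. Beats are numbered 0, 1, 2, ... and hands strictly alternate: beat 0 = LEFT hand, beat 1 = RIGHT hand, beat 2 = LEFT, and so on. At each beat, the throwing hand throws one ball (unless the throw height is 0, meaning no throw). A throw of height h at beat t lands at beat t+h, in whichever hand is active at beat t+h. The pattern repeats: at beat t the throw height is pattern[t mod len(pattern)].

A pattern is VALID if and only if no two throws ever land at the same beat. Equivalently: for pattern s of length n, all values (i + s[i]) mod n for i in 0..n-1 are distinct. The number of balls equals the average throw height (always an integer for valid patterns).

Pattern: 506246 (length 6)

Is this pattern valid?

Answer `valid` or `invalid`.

Answer: invalid

Derivation:
i=0: (i + s[i]) mod n = (0 + 5) mod 6 = 5
i=1: (i + s[i]) mod n = (1 + 0) mod 6 = 1
i=2: (i + s[i]) mod n = (2 + 6) mod 6 = 2
i=3: (i + s[i]) mod n = (3 + 2) mod 6 = 5
i=4: (i + s[i]) mod n = (4 + 4) mod 6 = 2
i=5: (i + s[i]) mod n = (5 + 6) mod 6 = 5
Residues: [5, 1, 2, 5, 2, 5], distinct: False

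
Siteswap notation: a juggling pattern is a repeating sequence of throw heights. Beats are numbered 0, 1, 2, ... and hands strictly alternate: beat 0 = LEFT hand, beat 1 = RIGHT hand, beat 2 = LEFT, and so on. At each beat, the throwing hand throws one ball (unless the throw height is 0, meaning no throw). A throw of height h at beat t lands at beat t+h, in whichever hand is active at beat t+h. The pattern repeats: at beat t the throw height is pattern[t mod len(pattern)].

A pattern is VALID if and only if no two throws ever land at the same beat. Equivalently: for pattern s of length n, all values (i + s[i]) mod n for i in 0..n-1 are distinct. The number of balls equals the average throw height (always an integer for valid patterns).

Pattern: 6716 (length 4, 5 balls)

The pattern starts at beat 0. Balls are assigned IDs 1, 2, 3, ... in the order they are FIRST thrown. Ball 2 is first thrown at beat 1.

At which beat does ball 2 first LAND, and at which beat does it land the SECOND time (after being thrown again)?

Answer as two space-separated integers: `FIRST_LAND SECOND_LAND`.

Beat 0 (L): throw ball1 h=6 -> lands@6:L; in-air after throw: [b1@6:L]
Beat 1 (R): throw ball2 h=7 -> lands@8:L; in-air after throw: [b1@6:L b2@8:L]
Beat 2 (L): throw ball3 h=1 -> lands@3:R; in-air after throw: [b3@3:R b1@6:L b2@8:L]
Beat 3 (R): throw ball3 h=6 -> lands@9:R; in-air after throw: [b1@6:L b2@8:L b3@9:R]
Beat 4 (L): throw ball4 h=6 -> lands@10:L; in-air after throw: [b1@6:L b2@8:L b3@9:R b4@10:L]
Beat 5 (R): throw ball5 h=7 -> lands@12:L; in-air after throw: [b1@6:L b2@8:L b3@9:R b4@10:L b5@12:L]
Beat 6 (L): throw ball1 h=1 -> lands@7:R; in-air after throw: [b1@7:R b2@8:L b3@9:R b4@10:L b5@12:L]
Beat 7 (R): throw ball1 h=6 -> lands@13:R; in-air after throw: [b2@8:L b3@9:R b4@10:L b5@12:L b1@13:R]
Beat 8 (L): throw ball2 h=6 -> lands@14:L; in-air after throw: [b3@9:R b4@10:L b5@12:L b1@13:R b2@14:L]
Beat 9 (R): throw ball3 h=7 -> lands@16:L; in-air after throw: [b4@10:L b5@12:L b1@13:R b2@14:L b3@16:L]
Beat 10 (L): throw ball4 h=1 -> lands@11:R; in-air after throw: [b4@11:R b5@12:L b1@13:R b2@14:L b3@16:L]
Beat 11 (R): throw ball4 h=6 -> lands@17:R; in-air after throw: [b5@12:L b1@13:R b2@14:L b3@16:L b4@17:R]
Beat 12 (L): throw ball5 h=6 -> lands@18:L; in-air after throw: [b1@13:R b2@14:L b3@16:L b4@17:R b5@18:L]
Beat 13 (R): throw ball1 h=7 -> lands@20:L; in-air after throw: [b2@14:L b3@16:L b4@17:R b5@18:L b1@20:L]
Beat 14 (L): throw ball2 h=1 -> lands@15:R; in-air after throw: [b2@15:R b3@16:L b4@17:R b5@18:L b1@20:L]
Ball 2: thrown@1 h=7 -> first land @8; rethrown@8 h=6 -> second land @14

Answer: 8 14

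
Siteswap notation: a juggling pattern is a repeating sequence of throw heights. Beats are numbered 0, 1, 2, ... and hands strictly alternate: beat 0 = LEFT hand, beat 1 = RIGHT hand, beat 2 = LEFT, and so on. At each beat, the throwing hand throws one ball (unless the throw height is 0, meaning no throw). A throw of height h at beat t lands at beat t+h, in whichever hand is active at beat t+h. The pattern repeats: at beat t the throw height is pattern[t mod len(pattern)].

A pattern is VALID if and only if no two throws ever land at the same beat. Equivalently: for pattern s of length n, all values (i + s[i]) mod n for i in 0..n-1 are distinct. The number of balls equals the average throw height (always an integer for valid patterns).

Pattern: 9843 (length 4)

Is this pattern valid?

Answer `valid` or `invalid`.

i=0: (i + s[i]) mod n = (0 + 9) mod 4 = 1
i=1: (i + s[i]) mod n = (1 + 8) mod 4 = 1
i=2: (i + s[i]) mod n = (2 + 4) mod 4 = 2
i=3: (i + s[i]) mod n = (3 + 3) mod 4 = 2
Residues: [1, 1, 2, 2], distinct: False

Answer: invalid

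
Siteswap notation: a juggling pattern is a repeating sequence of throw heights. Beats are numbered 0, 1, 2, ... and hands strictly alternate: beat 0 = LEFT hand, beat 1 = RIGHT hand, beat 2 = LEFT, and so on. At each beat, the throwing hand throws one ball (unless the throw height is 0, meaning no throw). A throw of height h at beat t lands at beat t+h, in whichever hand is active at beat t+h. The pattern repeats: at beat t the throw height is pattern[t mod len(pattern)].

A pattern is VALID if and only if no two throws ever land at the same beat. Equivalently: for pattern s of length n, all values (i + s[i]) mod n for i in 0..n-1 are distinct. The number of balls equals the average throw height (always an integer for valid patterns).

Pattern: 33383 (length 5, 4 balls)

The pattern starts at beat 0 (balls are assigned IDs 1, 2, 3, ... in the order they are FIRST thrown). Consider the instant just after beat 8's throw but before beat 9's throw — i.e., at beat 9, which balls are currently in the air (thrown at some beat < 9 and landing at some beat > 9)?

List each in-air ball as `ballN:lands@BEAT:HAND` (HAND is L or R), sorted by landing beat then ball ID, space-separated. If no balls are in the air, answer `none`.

Beat 0 (L): throw ball1 h=3 -> lands@3:R; in-air after throw: [b1@3:R]
Beat 1 (R): throw ball2 h=3 -> lands@4:L; in-air after throw: [b1@3:R b2@4:L]
Beat 2 (L): throw ball3 h=3 -> lands@5:R; in-air after throw: [b1@3:R b2@4:L b3@5:R]
Beat 3 (R): throw ball1 h=8 -> lands@11:R; in-air after throw: [b2@4:L b3@5:R b1@11:R]
Beat 4 (L): throw ball2 h=3 -> lands@7:R; in-air after throw: [b3@5:R b2@7:R b1@11:R]
Beat 5 (R): throw ball3 h=3 -> lands@8:L; in-air after throw: [b2@7:R b3@8:L b1@11:R]
Beat 6 (L): throw ball4 h=3 -> lands@9:R; in-air after throw: [b2@7:R b3@8:L b4@9:R b1@11:R]
Beat 7 (R): throw ball2 h=3 -> lands@10:L; in-air after throw: [b3@8:L b4@9:R b2@10:L b1@11:R]
Beat 8 (L): throw ball3 h=8 -> lands@16:L; in-air after throw: [b4@9:R b2@10:L b1@11:R b3@16:L]
Beat 9 (R): throw ball4 h=3 -> lands@12:L; in-air after throw: [b2@10:L b1@11:R b4@12:L b3@16:L]

Answer: ball2:lands@10:L ball1:lands@11:R ball3:lands@16:L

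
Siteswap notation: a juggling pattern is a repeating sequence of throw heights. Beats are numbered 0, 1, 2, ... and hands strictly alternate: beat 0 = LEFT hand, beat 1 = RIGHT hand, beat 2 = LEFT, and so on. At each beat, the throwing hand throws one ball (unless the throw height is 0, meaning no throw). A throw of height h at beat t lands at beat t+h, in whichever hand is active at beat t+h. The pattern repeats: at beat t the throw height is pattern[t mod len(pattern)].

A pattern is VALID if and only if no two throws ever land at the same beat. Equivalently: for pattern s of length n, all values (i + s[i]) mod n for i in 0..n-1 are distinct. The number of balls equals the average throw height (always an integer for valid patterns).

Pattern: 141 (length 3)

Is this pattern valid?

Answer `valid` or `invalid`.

Answer: valid

Derivation:
i=0: (i + s[i]) mod n = (0 + 1) mod 3 = 1
i=1: (i + s[i]) mod n = (1 + 4) mod 3 = 2
i=2: (i + s[i]) mod n = (2 + 1) mod 3 = 0
Residues: [1, 2, 0], distinct: True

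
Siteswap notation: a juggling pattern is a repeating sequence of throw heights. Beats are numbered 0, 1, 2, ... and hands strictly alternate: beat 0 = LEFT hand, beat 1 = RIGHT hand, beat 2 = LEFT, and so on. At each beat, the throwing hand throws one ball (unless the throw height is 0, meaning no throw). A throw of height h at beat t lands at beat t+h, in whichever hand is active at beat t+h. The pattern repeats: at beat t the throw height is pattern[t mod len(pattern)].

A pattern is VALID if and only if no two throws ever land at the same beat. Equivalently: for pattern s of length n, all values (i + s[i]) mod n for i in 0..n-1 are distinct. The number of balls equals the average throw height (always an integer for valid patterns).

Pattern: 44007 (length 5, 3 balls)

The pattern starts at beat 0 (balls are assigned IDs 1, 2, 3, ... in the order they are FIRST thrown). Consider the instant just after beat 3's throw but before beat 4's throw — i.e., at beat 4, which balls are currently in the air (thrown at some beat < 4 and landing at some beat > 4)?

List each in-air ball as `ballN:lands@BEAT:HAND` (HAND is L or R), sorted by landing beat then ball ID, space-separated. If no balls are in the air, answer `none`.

Answer: ball2:lands@5:R

Derivation:
Beat 0 (L): throw ball1 h=4 -> lands@4:L; in-air after throw: [b1@4:L]
Beat 1 (R): throw ball2 h=4 -> lands@5:R; in-air after throw: [b1@4:L b2@5:R]
Beat 4 (L): throw ball1 h=7 -> lands@11:R; in-air after throw: [b2@5:R b1@11:R]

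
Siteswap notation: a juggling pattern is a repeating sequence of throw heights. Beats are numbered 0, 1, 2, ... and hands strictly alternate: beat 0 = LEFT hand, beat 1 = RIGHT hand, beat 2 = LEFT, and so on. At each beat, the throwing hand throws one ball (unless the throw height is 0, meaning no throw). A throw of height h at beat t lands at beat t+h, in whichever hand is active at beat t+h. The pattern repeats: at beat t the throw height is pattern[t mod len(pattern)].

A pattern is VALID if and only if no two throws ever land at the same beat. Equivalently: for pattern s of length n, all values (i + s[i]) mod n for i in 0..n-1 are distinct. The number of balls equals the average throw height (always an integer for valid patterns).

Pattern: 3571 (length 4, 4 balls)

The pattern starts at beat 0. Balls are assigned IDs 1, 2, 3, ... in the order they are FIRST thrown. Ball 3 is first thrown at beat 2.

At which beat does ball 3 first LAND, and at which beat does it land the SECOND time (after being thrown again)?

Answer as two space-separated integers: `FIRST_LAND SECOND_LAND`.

Answer: 9 14

Derivation:
Beat 0 (L): throw ball1 h=3 -> lands@3:R; in-air after throw: [b1@3:R]
Beat 1 (R): throw ball2 h=5 -> lands@6:L; in-air after throw: [b1@3:R b2@6:L]
Beat 2 (L): throw ball3 h=7 -> lands@9:R; in-air after throw: [b1@3:R b2@6:L b3@9:R]
Beat 3 (R): throw ball1 h=1 -> lands@4:L; in-air after throw: [b1@4:L b2@6:L b3@9:R]
Beat 4 (L): throw ball1 h=3 -> lands@7:R; in-air after throw: [b2@6:L b1@7:R b3@9:R]
Beat 5 (R): throw ball4 h=5 -> lands@10:L; in-air after throw: [b2@6:L b1@7:R b3@9:R b4@10:L]
Beat 6 (L): throw ball2 h=7 -> lands@13:R; in-air after throw: [b1@7:R b3@9:R b4@10:L b2@13:R]
Beat 7 (R): throw ball1 h=1 -> lands@8:L; in-air after throw: [b1@8:L b3@9:R b4@10:L b2@13:R]
Beat 8 (L): throw ball1 h=3 -> lands@11:R; in-air after throw: [b3@9:R b4@10:L b1@11:R b2@13:R]
Beat 9 (R): throw ball3 h=5 -> lands@14:L; in-air after throw: [b4@10:L b1@11:R b2@13:R b3@14:L]
Beat 10 (L): throw ball4 h=7 -> lands@17:R; in-air after throw: [b1@11:R b2@13:R b3@14:L b4@17:R]
Beat 11 (R): throw ball1 h=1 -> lands@12:L; in-air after throw: [b1@12:L b2@13:R b3@14:L b4@17:R]
Beat 12 (L): throw ball1 h=3 -> lands@15:R; in-air after throw: [b2@13:R b3@14:L b1@15:R b4@17:R]
Beat 13 (R): throw ball2 h=5 -> lands@18:L; in-air after throw: [b3@14:L b1@15:R b4@17:R b2@18:L]
Beat 14 (L): throw ball3 h=7 -> lands@21:R; in-air after throw: [b1@15:R b4@17:R b2@18:L b3@21:R]
Ball 3: thrown@2 h=7 -> first land @9; rethrown@9 h=5 -> second land @14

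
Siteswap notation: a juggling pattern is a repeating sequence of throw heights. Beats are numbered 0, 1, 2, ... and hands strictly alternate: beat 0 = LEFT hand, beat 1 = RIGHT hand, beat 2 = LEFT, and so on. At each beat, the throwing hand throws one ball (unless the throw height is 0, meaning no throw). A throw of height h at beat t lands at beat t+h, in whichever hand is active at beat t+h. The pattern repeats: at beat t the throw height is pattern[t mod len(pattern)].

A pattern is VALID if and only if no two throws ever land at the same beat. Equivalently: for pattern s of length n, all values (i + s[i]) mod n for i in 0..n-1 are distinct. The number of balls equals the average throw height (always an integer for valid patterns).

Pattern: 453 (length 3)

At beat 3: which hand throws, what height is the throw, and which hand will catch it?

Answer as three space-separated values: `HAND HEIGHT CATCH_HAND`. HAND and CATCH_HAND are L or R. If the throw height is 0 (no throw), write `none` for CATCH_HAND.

Beat 3: 3 mod 2 = 1, so hand = R
Throw height = pattern[3 mod 3] = pattern[0] = 4
Lands at beat 3+4=7, 7 mod 2 = 1, so catch hand = R

Answer: R 4 R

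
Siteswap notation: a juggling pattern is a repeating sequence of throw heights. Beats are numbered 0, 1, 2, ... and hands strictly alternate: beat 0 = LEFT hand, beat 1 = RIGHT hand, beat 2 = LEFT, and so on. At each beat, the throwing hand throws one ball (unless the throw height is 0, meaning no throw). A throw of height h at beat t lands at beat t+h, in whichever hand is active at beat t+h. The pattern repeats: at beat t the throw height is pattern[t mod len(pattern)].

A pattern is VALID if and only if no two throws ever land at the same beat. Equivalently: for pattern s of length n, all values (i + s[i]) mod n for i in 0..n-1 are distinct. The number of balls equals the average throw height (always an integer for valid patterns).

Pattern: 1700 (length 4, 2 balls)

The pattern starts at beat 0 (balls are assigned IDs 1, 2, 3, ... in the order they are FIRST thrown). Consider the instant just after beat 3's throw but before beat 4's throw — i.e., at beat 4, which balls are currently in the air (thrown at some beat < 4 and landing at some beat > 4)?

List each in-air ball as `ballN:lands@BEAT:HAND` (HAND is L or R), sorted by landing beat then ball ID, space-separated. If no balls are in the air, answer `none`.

Beat 0 (L): throw ball1 h=1 -> lands@1:R; in-air after throw: [b1@1:R]
Beat 1 (R): throw ball1 h=7 -> lands@8:L; in-air after throw: [b1@8:L]
Beat 4 (L): throw ball2 h=1 -> lands@5:R; in-air after throw: [b2@5:R b1@8:L]

Answer: ball1:lands@8:L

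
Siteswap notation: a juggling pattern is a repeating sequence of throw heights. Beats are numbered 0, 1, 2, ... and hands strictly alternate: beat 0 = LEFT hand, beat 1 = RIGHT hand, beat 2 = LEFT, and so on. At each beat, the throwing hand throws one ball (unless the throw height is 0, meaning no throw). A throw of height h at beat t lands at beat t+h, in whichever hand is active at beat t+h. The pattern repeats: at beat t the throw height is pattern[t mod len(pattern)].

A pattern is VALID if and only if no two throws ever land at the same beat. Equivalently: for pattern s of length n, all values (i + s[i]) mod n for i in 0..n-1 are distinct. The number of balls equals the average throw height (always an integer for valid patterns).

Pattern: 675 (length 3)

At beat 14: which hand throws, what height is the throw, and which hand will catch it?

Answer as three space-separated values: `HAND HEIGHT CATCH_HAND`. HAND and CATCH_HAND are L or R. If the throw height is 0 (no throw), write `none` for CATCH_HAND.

Beat 14: 14 mod 2 = 0, so hand = L
Throw height = pattern[14 mod 3] = pattern[2] = 5
Lands at beat 14+5=19, 19 mod 2 = 1, so catch hand = R

Answer: L 5 R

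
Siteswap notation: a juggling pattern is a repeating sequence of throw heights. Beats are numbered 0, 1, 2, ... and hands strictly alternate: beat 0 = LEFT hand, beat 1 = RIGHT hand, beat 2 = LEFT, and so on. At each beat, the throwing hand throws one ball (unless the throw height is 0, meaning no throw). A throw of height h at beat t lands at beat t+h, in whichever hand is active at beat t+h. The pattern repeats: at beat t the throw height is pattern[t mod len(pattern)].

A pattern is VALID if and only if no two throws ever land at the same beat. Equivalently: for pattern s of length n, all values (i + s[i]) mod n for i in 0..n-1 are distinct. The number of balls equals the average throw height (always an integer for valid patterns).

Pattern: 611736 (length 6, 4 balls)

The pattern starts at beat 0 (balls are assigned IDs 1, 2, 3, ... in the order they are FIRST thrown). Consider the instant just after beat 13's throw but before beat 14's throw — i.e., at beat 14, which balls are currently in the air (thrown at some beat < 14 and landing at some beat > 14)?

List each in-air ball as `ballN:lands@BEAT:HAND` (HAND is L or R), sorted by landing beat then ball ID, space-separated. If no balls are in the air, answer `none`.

Answer: ball3:lands@16:L ball4:lands@17:R ball1:lands@18:L

Derivation:
Beat 0 (L): throw ball1 h=6 -> lands@6:L; in-air after throw: [b1@6:L]
Beat 1 (R): throw ball2 h=1 -> lands@2:L; in-air after throw: [b2@2:L b1@6:L]
Beat 2 (L): throw ball2 h=1 -> lands@3:R; in-air after throw: [b2@3:R b1@6:L]
Beat 3 (R): throw ball2 h=7 -> lands@10:L; in-air after throw: [b1@6:L b2@10:L]
Beat 4 (L): throw ball3 h=3 -> lands@7:R; in-air after throw: [b1@6:L b3@7:R b2@10:L]
Beat 5 (R): throw ball4 h=6 -> lands@11:R; in-air after throw: [b1@6:L b3@7:R b2@10:L b4@11:R]
Beat 6 (L): throw ball1 h=6 -> lands@12:L; in-air after throw: [b3@7:R b2@10:L b4@11:R b1@12:L]
Beat 7 (R): throw ball3 h=1 -> lands@8:L; in-air after throw: [b3@8:L b2@10:L b4@11:R b1@12:L]
Beat 8 (L): throw ball3 h=1 -> lands@9:R; in-air after throw: [b3@9:R b2@10:L b4@11:R b1@12:L]
Beat 9 (R): throw ball3 h=7 -> lands@16:L; in-air after throw: [b2@10:L b4@11:R b1@12:L b3@16:L]
Beat 10 (L): throw ball2 h=3 -> lands@13:R; in-air after throw: [b4@11:R b1@12:L b2@13:R b3@16:L]
Beat 11 (R): throw ball4 h=6 -> lands@17:R; in-air after throw: [b1@12:L b2@13:R b3@16:L b4@17:R]
Beat 12 (L): throw ball1 h=6 -> lands@18:L; in-air after throw: [b2@13:R b3@16:L b4@17:R b1@18:L]
Beat 13 (R): throw ball2 h=1 -> lands@14:L; in-air after throw: [b2@14:L b3@16:L b4@17:R b1@18:L]
Beat 14 (L): throw ball2 h=1 -> lands@15:R; in-air after throw: [b2@15:R b3@16:L b4@17:R b1@18:L]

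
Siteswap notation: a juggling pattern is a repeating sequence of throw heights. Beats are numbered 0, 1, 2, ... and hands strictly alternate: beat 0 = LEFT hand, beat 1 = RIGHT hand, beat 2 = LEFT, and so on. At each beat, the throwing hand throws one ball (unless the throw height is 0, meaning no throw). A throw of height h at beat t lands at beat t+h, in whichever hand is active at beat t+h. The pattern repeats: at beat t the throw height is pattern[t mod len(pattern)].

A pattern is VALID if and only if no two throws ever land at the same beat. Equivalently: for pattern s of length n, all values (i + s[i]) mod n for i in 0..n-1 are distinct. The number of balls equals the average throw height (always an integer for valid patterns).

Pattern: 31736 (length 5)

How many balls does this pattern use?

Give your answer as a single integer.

Pattern = [3, 1, 7, 3, 6], length n = 5
  position 0: throw height = 3, running sum = 3
  position 1: throw height = 1, running sum = 4
  position 2: throw height = 7, running sum = 11
  position 3: throw height = 3, running sum = 14
  position 4: throw height = 6, running sum = 20
Total sum = 20; balls = sum / n = 20 / 5 = 4

Answer: 4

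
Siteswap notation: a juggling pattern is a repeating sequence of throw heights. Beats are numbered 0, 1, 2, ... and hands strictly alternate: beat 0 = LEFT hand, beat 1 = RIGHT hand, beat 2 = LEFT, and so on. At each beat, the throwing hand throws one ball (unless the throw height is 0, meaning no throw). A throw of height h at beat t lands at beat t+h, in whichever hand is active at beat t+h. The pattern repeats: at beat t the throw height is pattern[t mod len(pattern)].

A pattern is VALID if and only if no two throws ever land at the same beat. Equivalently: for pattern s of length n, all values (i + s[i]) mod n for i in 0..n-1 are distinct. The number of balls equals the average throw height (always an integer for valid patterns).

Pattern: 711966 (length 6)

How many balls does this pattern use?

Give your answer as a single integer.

Pattern = [7, 1, 1, 9, 6, 6], length n = 6
  position 0: throw height = 7, running sum = 7
  position 1: throw height = 1, running sum = 8
  position 2: throw height = 1, running sum = 9
  position 3: throw height = 9, running sum = 18
  position 4: throw height = 6, running sum = 24
  position 5: throw height = 6, running sum = 30
Total sum = 30; balls = sum / n = 30 / 6 = 5

Answer: 5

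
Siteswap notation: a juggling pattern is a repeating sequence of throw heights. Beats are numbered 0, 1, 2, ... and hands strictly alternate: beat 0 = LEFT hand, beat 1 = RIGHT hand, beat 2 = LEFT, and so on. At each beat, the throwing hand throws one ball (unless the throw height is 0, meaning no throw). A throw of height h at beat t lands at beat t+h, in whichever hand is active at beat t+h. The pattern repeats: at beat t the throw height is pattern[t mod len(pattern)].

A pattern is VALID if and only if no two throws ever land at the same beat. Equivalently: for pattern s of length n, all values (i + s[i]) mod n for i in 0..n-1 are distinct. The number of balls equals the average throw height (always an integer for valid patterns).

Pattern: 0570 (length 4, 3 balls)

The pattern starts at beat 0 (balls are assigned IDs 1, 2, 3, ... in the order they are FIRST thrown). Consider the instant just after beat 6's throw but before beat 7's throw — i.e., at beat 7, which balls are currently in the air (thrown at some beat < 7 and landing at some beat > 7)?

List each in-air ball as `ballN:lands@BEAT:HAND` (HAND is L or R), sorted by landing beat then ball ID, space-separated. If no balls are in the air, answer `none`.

Beat 1 (R): throw ball1 h=5 -> lands@6:L; in-air after throw: [b1@6:L]
Beat 2 (L): throw ball2 h=7 -> lands@9:R; in-air after throw: [b1@6:L b2@9:R]
Beat 5 (R): throw ball3 h=5 -> lands@10:L; in-air after throw: [b1@6:L b2@9:R b3@10:L]
Beat 6 (L): throw ball1 h=7 -> lands@13:R; in-air after throw: [b2@9:R b3@10:L b1@13:R]

Answer: ball2:lands@9:R ball3:lands@10:L ball1:lands@13:R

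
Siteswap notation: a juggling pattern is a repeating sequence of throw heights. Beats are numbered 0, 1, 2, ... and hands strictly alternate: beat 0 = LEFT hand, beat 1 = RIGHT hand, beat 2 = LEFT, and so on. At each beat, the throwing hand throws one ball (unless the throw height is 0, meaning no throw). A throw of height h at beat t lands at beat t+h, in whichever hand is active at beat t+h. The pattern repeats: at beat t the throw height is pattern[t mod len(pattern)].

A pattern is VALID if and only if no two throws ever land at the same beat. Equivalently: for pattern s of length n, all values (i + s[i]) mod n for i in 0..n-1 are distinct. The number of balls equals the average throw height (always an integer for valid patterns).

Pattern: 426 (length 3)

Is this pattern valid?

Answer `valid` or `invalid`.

i=0: (i + s[i]) mod n = (0 + 4) mod 3 = 1
i=1: (i + s[i]) mod n = (1 + 2) mod 3 = 0
i=2: (i + s[i]) mod n = (2 + 6) mod 3 = 2
Residues: [1, 0, 2], distinct: True

Answer: valid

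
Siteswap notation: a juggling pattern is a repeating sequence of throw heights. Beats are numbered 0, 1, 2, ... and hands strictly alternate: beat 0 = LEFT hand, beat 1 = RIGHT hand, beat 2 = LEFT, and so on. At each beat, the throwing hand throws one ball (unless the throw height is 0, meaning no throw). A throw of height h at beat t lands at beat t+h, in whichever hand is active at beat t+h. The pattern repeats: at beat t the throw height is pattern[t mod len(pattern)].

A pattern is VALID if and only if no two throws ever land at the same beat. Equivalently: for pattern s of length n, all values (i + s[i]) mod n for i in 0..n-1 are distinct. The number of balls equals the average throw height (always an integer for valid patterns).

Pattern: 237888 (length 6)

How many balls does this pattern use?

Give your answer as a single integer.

Answer: 6

Derivation:
Pattern = [2, 3, 7, 8, 8, 8], length n = 6
  position 0: throw height = 2, running sum = 2
  position 1: throw height = 3, running sum = 5
  position 2: throw height = 7, running sum = 12
  position 3: throw height = 8, running sum = 20
  position 4: throw height = 8, running sum = 28
  position 5: throw height = 8, running sum = 36
Total sum = 36; balls = sum / n = 36 / 6 = 6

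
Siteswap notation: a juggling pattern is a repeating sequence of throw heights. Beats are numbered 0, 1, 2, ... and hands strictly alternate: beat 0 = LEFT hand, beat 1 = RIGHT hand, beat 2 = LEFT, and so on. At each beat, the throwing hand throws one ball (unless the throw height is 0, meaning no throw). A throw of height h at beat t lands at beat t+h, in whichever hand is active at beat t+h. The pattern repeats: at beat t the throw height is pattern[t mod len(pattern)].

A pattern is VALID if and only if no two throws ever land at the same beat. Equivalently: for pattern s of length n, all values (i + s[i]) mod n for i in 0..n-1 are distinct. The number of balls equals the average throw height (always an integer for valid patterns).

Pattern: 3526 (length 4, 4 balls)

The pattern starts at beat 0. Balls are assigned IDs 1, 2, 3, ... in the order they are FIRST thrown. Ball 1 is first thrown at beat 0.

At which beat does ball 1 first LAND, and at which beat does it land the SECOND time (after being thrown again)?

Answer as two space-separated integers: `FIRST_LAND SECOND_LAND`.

Answer: 3 9

Derivation:
Beat 0 (L): throw ball1 h=3 -> lands@3:R; in-air after throw: [b1@3:R]
Beat 1 (R): throw ball2 h=5 -> lands@6:L; in-air after throw: [b1@3:R b2@6:L]
Beat 2 (L): throw ball3 h=2 -> lands@4:L; in-air after throw: [b1@3:R b3@4:L b2@6:L]
Beat 3 (R): throw ball1 h=6 -> lands@9:R; in-air after throw: [b3@4:L b2@6:L b1@9:R]
Beat 4 (L): throw ball3 h=3 -> lands@7:R; in-air after throw: [b2@6:L b3@7:R b1@9:R]
Beat 5 (R): throw ball4 h=5 -> lands@10:L; in-air after throw: [b2@6:L b3@7:R b1@9:R b4@10:L]
Beat 6 (L): throw ball2 h=2 -> lands@8:L; in-air after throw: [b3@7:R b2@8:L b1@9:R b4@10:L]
Beat 7 (R): throw ball3 h=6 -> lands@13:R; in-air after throw: [b2@8:L b1@9:R b4@10:L b3@13:R]
Beat 8 (L): throw ball2 h=3 -> lands@11:R; in-air after throw: [b1@9:R b4@10:L b2@11:R b3@13:R]
Beat 9 (R): throw ball1 h=5 -> lands@14:L; in-air after throw: [b4@10:L b2@11:R b3@13:R b1@14:L]
Ball 1: thrown@0 h=3 -> first land @3; rethrown@3 h=6 -> second land @9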